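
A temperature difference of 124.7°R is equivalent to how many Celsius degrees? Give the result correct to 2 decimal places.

For a temperature interval the offset drops out; only the factor 5/9 applies.
124.7 × 5/9 = 69.28.

69.28°C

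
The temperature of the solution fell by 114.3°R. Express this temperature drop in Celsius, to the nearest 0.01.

An interval of 1°R corresponds to 5/9°C.
114.3 × 5/9 = 63.50.

63.50°C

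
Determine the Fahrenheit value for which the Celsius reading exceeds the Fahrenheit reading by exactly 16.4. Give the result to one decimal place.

Let F be the Fahrenheit reading. The Celsius reading is C = 5/9·F - 17.7778.
Require C - F = 16.4: (-4/9)·F - 17.7778 = 16.4.
F = (16.4 + 17.7778) / (-4/9) = -76.9.

-76.9°F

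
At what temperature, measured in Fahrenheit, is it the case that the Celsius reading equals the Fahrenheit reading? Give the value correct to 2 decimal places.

Let F be the Fahrenheit reading. The Celsius reading is C = 5/9·F - 17.7778.
Set C = F: 5/9·F - 17.7778 = F.
(-4/9)·F = 17.7778  ⇒  F = -40.00.

-40.00°F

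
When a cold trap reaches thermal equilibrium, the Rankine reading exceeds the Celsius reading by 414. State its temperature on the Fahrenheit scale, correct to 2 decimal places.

-142.76°F

Let x be the Celsius reading; then the Rankine reading is 1.8·x + 491.67.
(1.8·x + 491.67) - x = 414  ⇒  (0.8)·x = -77.67  ⇒  x = -97.0875°C.
In Fahrenheit: -97.0875 × 1.8 + 32 = -142.76°F.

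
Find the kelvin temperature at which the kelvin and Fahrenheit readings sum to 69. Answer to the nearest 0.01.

188.81 K

Let K be the kelvin reading. The Fahrenheit reading is F = 1.8·K - 459.67.
Require K + F = 69: (2.8)·K - 459.67 = 69.
K = (69 + 459.67) / (2.8) = 188.81.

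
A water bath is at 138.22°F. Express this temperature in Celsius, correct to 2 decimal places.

59.01°C

In Celsius: (138.22 - 32) × 5/9 = 59.0111°C.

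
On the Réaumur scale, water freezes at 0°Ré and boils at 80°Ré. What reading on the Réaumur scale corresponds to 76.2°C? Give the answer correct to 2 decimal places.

Linearly onto the Réaumur scale: 0 + (76.2000 / 100) × (80 - 0) = 60.96°Ré.

60.96°Ré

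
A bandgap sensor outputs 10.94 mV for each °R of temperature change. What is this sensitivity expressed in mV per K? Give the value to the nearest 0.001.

19.692 mV per K

The quantity depends on a temperature interval, so only the ratio of degree sizes applies; the offset between the scales is irrelevant.
A change of 1 K is a change of 1.8°R, so per K the value is 10.94 × 1.8 = 19.692.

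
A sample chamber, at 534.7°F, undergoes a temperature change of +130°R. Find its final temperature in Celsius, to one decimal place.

351.5°C

Initial temperature in Celsius: (534.7 - 32) × 5/9 = 279.2778°C.
The 130°R change is an interval, so only the factor 5/9 applies: +130 × 5/9 = +72.2222°C.
Final Celsius temperature: 279.2778 + 72.2222 = 351.5000°C.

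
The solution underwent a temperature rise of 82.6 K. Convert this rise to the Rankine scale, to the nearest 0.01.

148.68°R

For a temperature interval the offset drops out; only the factor 1.8 applies.
82.6 × 1.8 = 148.68.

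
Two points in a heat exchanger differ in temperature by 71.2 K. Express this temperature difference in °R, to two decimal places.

128.16°R

For a temperature interval the offset drops out; only the factor 1.8 applies.
71.2 × 1.8 = 128.16.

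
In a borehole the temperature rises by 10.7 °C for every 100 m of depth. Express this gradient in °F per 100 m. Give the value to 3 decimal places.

The quantity depends on a temperature interval, so only the ratio of degree sizes applies; the offset between the scales is irrelevant.
A change of 1°C is a change of 1.8°F, so 10.7 × 1.8 = 19.260.

19.260 °F/100 m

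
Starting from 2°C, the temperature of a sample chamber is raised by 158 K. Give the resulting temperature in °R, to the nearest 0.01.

The 158 K change is an interval; Kelvin and Celsius degrees are the same size, so ΔC = +158°C.
Final Celsius temperature: 2.0000 + 158.0000 = 160.0000°C.
In Rankine: 160.0000 × 1.8 + 491.67 = 779.67°R.

779.67°R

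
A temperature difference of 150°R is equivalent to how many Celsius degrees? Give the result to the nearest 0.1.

For a temperature interval the offset drops out; only the factor 5/9 applies.
150 × 5/9 = 83.3.

83.3°C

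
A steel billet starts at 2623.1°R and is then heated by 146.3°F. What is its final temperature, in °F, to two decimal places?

2309.73°F

Initial temperature in Celsius: (2623.1 - 491.67) × 5/9 = 1184.1278°C.
The 146.3°F change is an interval, so only the factor 5/9 applies: +146.3 × 5/9 = +81.2778°C.
Final Celsius temperature: 1184.1278 + 81.2778 = 1265.4056°C.
In Fahrenheit: 1265.4056 × 1.8 + 32 = 2309.73°F.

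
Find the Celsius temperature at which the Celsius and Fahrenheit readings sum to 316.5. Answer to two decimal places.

101.61°C

Let C be the Celsius reading. The Fahrenheit reading is F = 1.8·C + 32.
Require C + F = 316.5: (2.8)·C + 32 = 316.5.
C = (316.5 - 32) / (2.8) = 101.61.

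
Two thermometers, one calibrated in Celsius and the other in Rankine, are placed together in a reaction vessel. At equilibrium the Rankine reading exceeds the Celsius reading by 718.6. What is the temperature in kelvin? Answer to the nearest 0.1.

Let x be the Celsius reading; then the Rankine reading is 1.8·x + 491.67.
(1.8·x + 491.67) - x = 718.6  ⇒  (0.8)·x = 226.93  ⇒  x = 283.6625°C.
In kelvin: 283.6625 + 273.15 = 556.8 K.

556.8 K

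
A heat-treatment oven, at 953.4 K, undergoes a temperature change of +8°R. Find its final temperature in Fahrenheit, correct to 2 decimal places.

1264.45°F

Initial temperature in Celsius: 953.4 - 273.15 = 680.2500°C.
The 8°R change is an interval, so only the factor 5/9 applies: +8 × 5/9 = +4.4444°C.
Final Celsius temperature: 680.2500 + 4.4444 = 684.6944°C.
In Fahrenheit: 684.6944 × 1.8 + 32 = 1264.45°F.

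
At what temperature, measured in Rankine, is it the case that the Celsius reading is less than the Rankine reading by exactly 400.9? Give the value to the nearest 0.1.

Let R be the Rankine reading. The Celsius reading is C = 5/9·R - 273.15.
Require C - R = -400.9: (-4/9)·R - 273.15 = -400.9.
R = (-400.9 + 273.15) / (-4/9) = 287.4.

287.4°R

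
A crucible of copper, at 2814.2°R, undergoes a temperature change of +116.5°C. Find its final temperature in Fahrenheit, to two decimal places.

2564.23°F

Initial temperature in Celsius: (2814.2 - 491.67) × 5/9 = 1290.2944°C.
Final Celsius temperature: 1290.2944 + 116.5000 = 1406.7944°C.
In Fahrenheit: 1406.7944 × 1.8 + 32 = 2564.23°F.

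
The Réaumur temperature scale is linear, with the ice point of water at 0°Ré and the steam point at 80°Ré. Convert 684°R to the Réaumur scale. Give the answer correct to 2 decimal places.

First in Celsius: (684 - 491.67) × 5/9 = 106.8500°C.
Linearly onto the Réaumur scale: 0 + (106.8500 / 100) × (80 - 0) = 85.48°Ré.

85.48°Ré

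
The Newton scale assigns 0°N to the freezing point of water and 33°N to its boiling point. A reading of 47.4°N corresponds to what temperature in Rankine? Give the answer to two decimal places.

Linear interpolation between the fixed points: C = (47.4 - 0) × 100 / (33 - 0) = 143.6364°C.
Then 143.6364 × 1.8 + 491.67 = 750.22°R.

750.22°R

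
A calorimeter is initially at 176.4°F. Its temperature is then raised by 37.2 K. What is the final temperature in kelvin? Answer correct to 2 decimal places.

Initial temperature in Celsius: (176.4 - 32) × 5/9 = 80.2222°C.
The 37.2 K change is an interval; Kelvin and Celsius degrees are the same size, so ΔC = +37.2°C.
Final Celsius temperature: 80.2222 + 37.2000 = 117.4222°C.
In kelvin: 117.4222 + 273.15 = 390.57 K.

390.57 K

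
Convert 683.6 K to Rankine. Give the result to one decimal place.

1230.5°R

In Celsius: 683.6 - 273.15 = 410.4500°C.
In Rankine: 410.4500 × 1.8 + 491.67 = 1230.5°R.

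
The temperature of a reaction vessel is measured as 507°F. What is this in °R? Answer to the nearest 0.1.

In Celsius: (507 - 32) × 5/9 = 263.8889°C.
In Rankine: 263.8889 × 1.8 + 491.67 = 966.7°R.

966.7°R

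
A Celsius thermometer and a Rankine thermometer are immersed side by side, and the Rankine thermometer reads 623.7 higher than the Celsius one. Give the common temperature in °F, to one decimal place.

329.1°F

Let x be the Celsius reading; then the Rankine reading is 1.8·x + 491.67.
(1.8·x + 491.67) - x = 623.7  ⇒  (0.8)·x = 132.03  ⇒  x = 165.0375°C.
In Fahrenheit: 165.0375 × 1.8 + 32 = 329.1°F.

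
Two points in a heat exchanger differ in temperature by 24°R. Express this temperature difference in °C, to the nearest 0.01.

Only the scale ratio 5/9 matters for a change in temperature.
24 × 5/9 = 13.33.

13.33°C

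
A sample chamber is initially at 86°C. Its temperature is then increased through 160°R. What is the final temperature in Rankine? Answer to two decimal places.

The 160°R change is an interval, so only the factor 5/9 applies: +160 × 5/9 = +88.8889°C.
Final Celsius temperature: 86.0000 + 88.8889 = 174.8889°C.
In Rankine: 174.8889 × 1.8 + 491.67 = 806.47°R.

806.47°R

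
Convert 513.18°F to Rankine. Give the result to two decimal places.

In Celsius: (513.18 - 32) × 5/9 = 267.3222°C.
In Rankine: 267.3222 × 1.8 + 491.67 = 972.85°R.

972.85°R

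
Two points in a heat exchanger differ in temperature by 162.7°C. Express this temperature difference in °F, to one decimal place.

For a temperature interval the offset drops out; only the factor 1.8 applies.
162.7 × 1.8 = 292.9.

292.9°F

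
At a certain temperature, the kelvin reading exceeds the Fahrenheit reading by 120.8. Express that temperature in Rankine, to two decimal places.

Let x be the Fahrenheit reading; then the kelvin reading is 5/9·x + 255.372.
(5/9·x + 255.372) - x = 120.8  ⇒  (-4/9)·x = -134.572  ⇒  x = 302.7875°F.
In Celsius: (302.7875 - 32) × 5/9 = 150.4375°C.
In Rankine: 150.4375 × 1.8 + 491.67 = 762.46°R.

762.46°R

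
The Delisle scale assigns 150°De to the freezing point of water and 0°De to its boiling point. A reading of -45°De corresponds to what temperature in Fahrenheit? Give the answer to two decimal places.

266.00°F

Linear interpolation between the fixed points: C = (-45 - 150) × 100 / (0 - 150) = 130.0000°C.
Then 130.0000 × 1.8 + 32 = 266.00°F.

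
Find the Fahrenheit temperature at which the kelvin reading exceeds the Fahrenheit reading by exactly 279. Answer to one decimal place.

Let F be the Fahrenheit reading. The kelvin reading is K = 5/9·F + 255.372.
Require K - F = 279: (-4/9)·F + 255.372 = 279.
F = (279 - 255.372) / (-4/9) = -53.2.

-53.2°F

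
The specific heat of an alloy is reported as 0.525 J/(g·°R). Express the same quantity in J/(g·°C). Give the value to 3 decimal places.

0.945 J/(g·°C)

Since only a temperature interval is involved, the additive offset between the scales drops out.
A change of 1°C is a change of 1.8°R, so per °C the value is 0.525 × 1.8 = 0.945.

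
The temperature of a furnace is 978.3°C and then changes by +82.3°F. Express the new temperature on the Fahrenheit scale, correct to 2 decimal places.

The 82.3°F change is an interval, so only the factor 5/9 applies: +82.3 × 5/9 = +45.7222°C.
Final Celsius temperature: 978.3000 + 45.7222 = 1024.0222°C.
In Fahrenheit: 1024.0222 × 1.8 + 32 = 1875.24°F.

1875.24°F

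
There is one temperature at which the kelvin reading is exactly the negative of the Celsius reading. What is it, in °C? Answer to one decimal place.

Let C be the Celsius reading. The kelvin reading is K = 1·C + 273.15.
Require K = -1·C: 1·C + 273.15 = -1·C.
(2)·C = -273.15  ⇒  C = -136.6.

-136.6°C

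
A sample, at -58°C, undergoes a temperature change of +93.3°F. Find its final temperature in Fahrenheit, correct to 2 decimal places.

The 93.3°F change is an interval, so only the factor 5/9 applies: +93.3 × 5/9 = +51.8333°C.
Final Celsius temperature: -58.0000 + 51.8333 = -6.1667°C.
In Fahrenheit: -6.1667 × 1.8 + 32 = 20.90°F.

20.90°F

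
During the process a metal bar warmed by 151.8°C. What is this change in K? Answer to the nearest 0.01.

151.80 K

Celsius and kelvin degrees are the same size, so the interval is unchanged: 151.80.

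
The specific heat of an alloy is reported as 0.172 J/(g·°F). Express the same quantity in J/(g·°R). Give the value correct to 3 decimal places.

The quantity depends on a temperature interval, so only the ratio of degree sizes applies; the offset between the scales is irrelevant.
A change of 1°R is a change of 1°F, so per °R the value is 0.172 × 1 = 0.172.

0.172 J/(g·°R)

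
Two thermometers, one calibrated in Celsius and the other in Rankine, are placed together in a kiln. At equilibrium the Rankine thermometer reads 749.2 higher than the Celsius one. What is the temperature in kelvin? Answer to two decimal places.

595.06 K

Let x be the Celsius reading; then the Rankine reading is 1.8·x + 491.67.
(1.8·x + 491.67) - x = 749.2  ⇒  (0.8)·x = 257.53  ⇒  x = 321.9125°C.
In kelvin: 321.9125 + 273.15 = 595.06 K.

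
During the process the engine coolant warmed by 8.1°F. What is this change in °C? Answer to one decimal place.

Only the scale ratio 5/9 matters for a change in temperature.
8.1 × 5/9 = 4.5.

4.5°C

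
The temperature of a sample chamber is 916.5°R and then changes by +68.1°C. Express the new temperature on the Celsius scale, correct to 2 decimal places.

304.12°C

Initial temperature in Celsius: (916.5 - 491.67) × 5/9 = 236.0167°C.
Final Celsius temperature: 236.0167 + 68.1000 = 304.1167°C.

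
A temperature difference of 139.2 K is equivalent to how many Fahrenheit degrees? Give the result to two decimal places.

Only the scale ratio 1.8 matters for a change in temperature.
139.2 × 1.8 = 250.56.

250.56°F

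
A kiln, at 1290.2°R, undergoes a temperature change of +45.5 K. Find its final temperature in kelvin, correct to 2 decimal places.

762.28 K

Initial temperature in Celsius: (1290.2 - 491.67) × 5/9 = 443.6278°C.
The 45.5 K change is an interval; Kelvin and Celsius degrees are the same size, so ΔC = +45.5°C.
Final Celsius temperature: 443.6278 + 45.5000 = 489.1278°C.
In kelvin: 489.1278 + 273.15 = 762.28 K.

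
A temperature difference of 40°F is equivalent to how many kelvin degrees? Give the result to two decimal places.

Only the scale ratio 5/9 matters for a change in temperature.
40 × 5/9 = 22.22.

22.22 K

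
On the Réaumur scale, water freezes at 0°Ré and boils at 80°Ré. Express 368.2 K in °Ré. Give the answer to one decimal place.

First in Celsius: 368.2 - 273.15 = 95.0500°C.
Linearly onto the Réaumur scale: 0 + (95.0500 / 100) × (80 - 0) = 76.0°Ré.

76.0°Ré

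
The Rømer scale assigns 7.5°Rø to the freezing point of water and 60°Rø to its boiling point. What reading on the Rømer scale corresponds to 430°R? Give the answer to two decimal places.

-10.49°Rø

First in Celsius: (430 - 491.67) × 5/9 = -34.2611°C.
Linearly onto the Rømer scale: 7.5 + (-34.2611 / 100) × (60 - 7.5) = -10.49°Rø.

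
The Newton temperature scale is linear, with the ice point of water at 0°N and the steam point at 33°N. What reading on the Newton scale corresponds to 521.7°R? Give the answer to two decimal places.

First in Celsius: (521.7 - 491.67) × 5/9 = 16.6833°C.
Linearly onto the Newton scale: 0 + (16.6833 / 100) × (33 - 0) = 5.51°N.

5.51°N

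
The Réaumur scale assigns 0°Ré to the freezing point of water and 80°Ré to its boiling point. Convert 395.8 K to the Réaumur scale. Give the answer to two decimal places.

First in Celsius: 395.8 - 273.15 = 122.6500°C.
Linearly onto the Réaumur scale: 0 + (122.6500 / 100) × (80 - 0) = 98.12°Ré.

98.12°Ré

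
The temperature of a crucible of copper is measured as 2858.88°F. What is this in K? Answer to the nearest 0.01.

1843.64 K

In Celsius: (2858.88 - 32) × 5/9 = 1570.4889°C.
In kelvin: 1570.4889 + 273.15 = 1843.64 K.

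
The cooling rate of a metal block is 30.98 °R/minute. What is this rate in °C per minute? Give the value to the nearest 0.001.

17.211 °C/minute

Since only a temperature interval is involved, the additive offset between the scales drops out.
A change of 1°R is a change of 5/9°C, so 30.98 × 5/9 = 17.211.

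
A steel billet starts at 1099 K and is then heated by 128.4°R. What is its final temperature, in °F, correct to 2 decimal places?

1646.93°F

Initial temperature in Celsius: 1099 - 273.15 = 825.8500°C.
The 128.4°R change is an interval, so only the factor 5/9 applies: +128.4 × 5/9 = +71.3333°C.
Final Celsius temperature: 825.8500 + 71.3333 = 897.1833°C.
In Fahrenheit: 897.1833 × 1.8 + 32 = 1646.93°F.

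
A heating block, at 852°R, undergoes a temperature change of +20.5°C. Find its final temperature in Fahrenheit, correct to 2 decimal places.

429.23°F

Initial temperature in Celsius: (852 - 491.67) × 5/9 = 200.1833°C.
Final Celsius temperature: 200.1833 + 20.5000 = 220.6833°C.
In Fahrenheit: 220.6833 × 1.8 + 32 = 429.23°F.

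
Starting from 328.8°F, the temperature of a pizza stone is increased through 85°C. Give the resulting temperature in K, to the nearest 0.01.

Initial temperature in Celsius: (328.8 - 32) × 5/9 = 164.8889°C.
Final Celsius temperature: 164.8889 + 85.0000 = 249.8889°C.
In kelvin: 249.8889 + 273.15 = 523.04 K.

523.04 K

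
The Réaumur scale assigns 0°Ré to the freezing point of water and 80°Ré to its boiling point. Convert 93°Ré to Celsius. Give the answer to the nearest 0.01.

116.25°C

Linear interpolation between the fixed points: C = (93 - 0) × 100 / (80 - 0) = 116.2500°C.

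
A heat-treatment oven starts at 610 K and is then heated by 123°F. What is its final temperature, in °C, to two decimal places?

405.18°C

Initial temperature in Celsius: 610 - 273.15 = 336.8500°C.
The 123°F change is an interval, so only the factor 5/9 applies: +123 × 5/9 = +68.3333°C.
Final Celsius temperature: 336.8500 + 68.3333 = 405.1833°C.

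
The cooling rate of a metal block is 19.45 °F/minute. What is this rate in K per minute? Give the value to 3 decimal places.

Since only a temperature interval is involved, the additive offset between the scales drops out.
A change of 1°F is a change of 5/9 K, so 19.45 × 5/9 = 10.806.

10.806 K/minute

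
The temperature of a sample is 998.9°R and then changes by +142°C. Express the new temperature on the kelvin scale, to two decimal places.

696.94 K

Initial temperature in Celsius: (998.9 - 491.67) × 5/9 = 281.7944°C.
Final Celsius temperature: 281.7944 + 142.0000 = 423.7944°C.
In kelvin: 423.7944 + 273.15 = 696.94 K.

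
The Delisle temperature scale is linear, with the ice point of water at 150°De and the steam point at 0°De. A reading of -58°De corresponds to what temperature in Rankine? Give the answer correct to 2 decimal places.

Linear interpolation between the fixed points: C = (-58 - 150) × 100 / (0 - 150) = 138.6667°C.
Then 138.6667 × 1.8 + 491.67 = 741.27°R.

741.27°R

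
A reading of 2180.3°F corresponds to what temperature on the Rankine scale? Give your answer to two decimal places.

2639.97°R

In Celsius: (2180.3 - 32) × 5/9 = 1193.5000°C.
In Rankine: 1193.5000 × 1.8 + 491.67 = 2639.97°R.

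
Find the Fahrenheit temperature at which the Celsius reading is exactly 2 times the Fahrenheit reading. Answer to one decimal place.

Let F be the Fahrenheit reading. The Celsius reading is C = 5/9·F - 17.7778.
Require C = 2·F: 5/9·F - 17.7778 = 2·F.
(-13/9)·F = 17.7778  ⇒  F = -12.3.

-12.3°F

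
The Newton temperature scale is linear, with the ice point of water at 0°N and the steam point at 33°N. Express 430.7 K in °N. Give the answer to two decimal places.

51.99°N

First in Celsius: 430.7 - 273.15 = 157.5500°C.
Linearly onto the Newton scale: 0 + (157.5500 / 100) × (33 - 0) = 51.99°N.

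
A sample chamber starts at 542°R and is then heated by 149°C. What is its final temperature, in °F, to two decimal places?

Initial temperature in Celsius: (542 - 491.67) × 5/9 = 27.9611°C.
Final Celsius temperature: 27.9611 + 149.0000 = 176.9611°C.
In Fahrenheit: 176.9611 × 1.8 + 32 = 350.53°F.

350.53°F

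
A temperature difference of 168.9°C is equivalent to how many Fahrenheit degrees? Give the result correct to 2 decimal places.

304.02°F

Only the scale ratio 1.8 matters for a change in temperature.
168.9 × 1.8 = 304.02.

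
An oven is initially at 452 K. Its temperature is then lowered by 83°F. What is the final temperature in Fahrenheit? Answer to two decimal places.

Initial temperature in Celsius: 452 - 273.15 = 178.8500°C.
The 83°F change is an interval, so only the factor 5/9 applies: -83 × 5/9 = -46.1111°C.
Final Celsius temperature: 178.8500 - 46.1111 = 132.7389°C.
In Fahrenheit: 132.7389 × 1.8 + 32 = 270.93°F.

270.93°F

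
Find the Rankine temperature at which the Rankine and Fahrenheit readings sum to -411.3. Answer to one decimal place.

24.2°R

Let R be the Rankine reading. The Fahrenheit reading is F = 1·R - 459.67.
Require R + F = -411.3: (2)·R - 459.67 = -411.3.
R = (-411.3 + 459.67) / (2) = 24.2.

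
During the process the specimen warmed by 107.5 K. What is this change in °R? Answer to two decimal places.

Only the scale ratio 1.8 matters for a change in temperature.
107.5 × 1.8 = 193.50.

193.50°R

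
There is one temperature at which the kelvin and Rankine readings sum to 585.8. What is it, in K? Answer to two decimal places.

Let K be the kelvin reading. The Rankine reading is R = 1.8·K.
Require K + R = 585.8: (2.8)·K = 585.8.
K = (585.8) / (2.8) = 209.21.

209.21 K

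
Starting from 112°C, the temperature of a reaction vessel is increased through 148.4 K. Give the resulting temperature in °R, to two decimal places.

960.39°R

The 148.4 K change is an interval; Kelvin and Celsius degrees are the same size, so ΔC = +148.4°C.
Final Celsius temperature: 112.0000 + 148.4000 = 260.4000°C.
In Rankine: 260.4000 × 1.8 + 491.67 = 960.39°R.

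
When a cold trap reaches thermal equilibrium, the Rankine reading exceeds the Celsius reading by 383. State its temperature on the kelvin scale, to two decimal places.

Let x be the Rankine reading; then the Celsius reading is 5/9·x - 273.15.
(5/9·x - 273.15) - x = -383  ⇒  (-4/9)·x = -109.85  ⇒  x = 247.1625°R.
In Celsius: (247.1625 - 491.67) × 5/9 = -135.8375°C.
In kelvin: -135.8375 + 273.15 = 137.31 K.

137.31 K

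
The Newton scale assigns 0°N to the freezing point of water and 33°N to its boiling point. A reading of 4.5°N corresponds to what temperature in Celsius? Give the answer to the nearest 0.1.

Linear interpolation between the fixed points: C = (4.5 - 0) × 100 / (33 - 0) = 13.6364°C.

13.6°C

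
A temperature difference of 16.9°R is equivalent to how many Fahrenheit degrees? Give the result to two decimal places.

Rankine and Fahrenheit degrees are the same size, so the interval is unchanged: 16.90.

16.90°F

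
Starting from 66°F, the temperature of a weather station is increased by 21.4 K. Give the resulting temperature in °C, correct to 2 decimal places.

40.29°C

Initial temperature in Celsius: (66 - 32) × 5/9 = 18.8889°C.
The 21.4 K change is an interval; Kelvin and Celsius degrees are the same size, so ΔC = +21.4°C.
Final Celsius temperature: 18.8889 + 21.4000 = 40.2889°C.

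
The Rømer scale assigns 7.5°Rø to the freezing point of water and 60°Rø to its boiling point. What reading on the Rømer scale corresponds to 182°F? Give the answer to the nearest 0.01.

First in Celsius: (182 - 32) × 5/9 = 83.3333°C.
Linearly onto the Rømer scale: 7.5 + (83.3333 / 100) × (60 - 7.5) = 51.25°Rø.

51.25°Rø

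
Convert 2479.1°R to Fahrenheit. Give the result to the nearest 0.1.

In Celsius: (2479.1 - 491.67) × 5/9 = 1104.1278°C.
In Fahrenheit: 1104.1278 × 1.8 + 32 = 2019.4°F.

2019.4°F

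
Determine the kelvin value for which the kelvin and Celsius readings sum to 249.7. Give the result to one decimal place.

261.4 K

Let K be the kelvin reading. The Celsius reading is C = 1·K - 273.15.
Require K + C = 249.7: (2)·K - 273.15 = 249.7.
K = (249.7 + 273.15) / (2) = 261.4.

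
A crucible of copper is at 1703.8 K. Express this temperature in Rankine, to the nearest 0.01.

In Celsius: 1703.8 - 273.15 = 1430.6500°C.
In Rankine: 1430.6500 × 1.8 + 491.67 = 3066.84°R.

3066.84°R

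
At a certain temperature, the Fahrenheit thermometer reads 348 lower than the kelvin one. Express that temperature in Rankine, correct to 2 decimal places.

251.26°R

Let x be the kelvin reading; then the Fahrenheit reading is 1.8·x - 459.67.
(1.8·x - 459.67) - x = -348  ⇒  (0.8)·x = 111.67  ⇒  x = 139.5875 K.
In Celsius: 139.5875 - 273.15 = -133.5625°C.
In Rankine: -133.5625 × 1.8 + 491.67 = 251.26°R.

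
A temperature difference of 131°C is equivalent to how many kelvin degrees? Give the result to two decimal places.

Celsius and kelvin degrees are the same size, so the interval is unchanged: 131.00.

131.00 K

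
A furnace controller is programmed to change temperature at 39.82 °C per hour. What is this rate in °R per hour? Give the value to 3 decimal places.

Since only a temperature interval is involved, the additive offset between the scales drops out.
A change of 1°C is a change of 1.8°R, so 39.82 × 1.8 = 71.676.

71.676 °R/hour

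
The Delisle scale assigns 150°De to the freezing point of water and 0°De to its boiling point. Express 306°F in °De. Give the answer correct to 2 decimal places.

-78.33°De

First in Celsius: (306 - 32) × 5/9 = 152.2222°C.
Linearly onto the Delisle scale: 150 + (152.2222 / 100) × (0 - 150) = -78.33°De.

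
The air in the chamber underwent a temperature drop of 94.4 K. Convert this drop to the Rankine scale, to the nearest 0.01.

169.92°R

Only the scale ratio 1.8 matters for a change in temperature.
94.4 × 1.8 = 169.92.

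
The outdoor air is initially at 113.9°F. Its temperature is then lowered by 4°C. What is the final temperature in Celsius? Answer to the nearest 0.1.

Initial temperature in Celsius: (113.9 - 32) × 5/9 = 45.5000°C.
Final Celsius temperature: 45.5000 - 4.0000 = 41.5000°C.

41.5°C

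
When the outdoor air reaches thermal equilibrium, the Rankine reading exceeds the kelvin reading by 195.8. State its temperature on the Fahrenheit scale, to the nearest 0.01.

Let x be the kelvin reading; then the Rankine reading is 1.8·x.
(1.8·x) - x = 195.8  ⇒  (0.8)·x = 195.8  ⇒  x = 244.7500 K.
In Celsius: 244.75 - 273.15 = -28.4000°C.
In Fahrenheit: -28.4000 × 1.8 + 32 = -19.12°F.

-19.12°F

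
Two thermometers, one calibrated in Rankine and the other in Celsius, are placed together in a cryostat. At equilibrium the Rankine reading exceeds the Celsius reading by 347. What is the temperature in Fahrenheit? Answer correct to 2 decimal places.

-293.51°F

Let x be the Rankine reading; then the Celsius reading is 5/9·x - 273.15.
(5/9·x - 273.15) - x = -347  ⇒  (-4/9)·x = -73.85  ⇒  x = 166.1625°R.
In Celsius: (166.1625 - 491.67) × 5/9 = -180.8375°C.
In Fahrenheit: -180.8375 × 1.8 + 32 = -293.51°F.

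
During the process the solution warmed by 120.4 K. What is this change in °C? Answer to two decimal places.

Kelvin and Celsius degrees are the same size, so the interval is unchanged: 120.40.

120.40°C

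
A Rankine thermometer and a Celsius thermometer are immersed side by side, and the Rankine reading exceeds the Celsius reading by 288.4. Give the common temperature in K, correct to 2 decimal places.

Let x be the Rankine reading; then the Celsius reading is 5/9·x - 273.15.
(5/9·x - 273.15) - x = -288.4  ⇒  (-4/9)·x = -15.25  ⇒  x = 34.3125°R.
In Celsius: (34.3125 - 491.67) × 5/9 = -254.0875°C.
In kelvin: -254.0875 + 273.15 = 19.06 K.

19.06 K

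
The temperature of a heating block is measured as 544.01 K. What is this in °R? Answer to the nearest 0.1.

In Celsius: 544.01 - 273.15 = 270.8600°C.
In Rankine: 270.8600 × 1.8 + 491.67 = 979.2°R.

979.2°R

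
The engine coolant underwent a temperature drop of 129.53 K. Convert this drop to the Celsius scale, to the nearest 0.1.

129.5°C

Kelvin and Celsius degrees are the same size, so the interval is unchanged: 129.5.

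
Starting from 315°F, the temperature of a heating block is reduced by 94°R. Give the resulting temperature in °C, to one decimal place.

105.0°C

Initial temperature in Celsius: (315 - 32) × 5/9 = 157.2222°C.
The 94°R change is an interval, so only the factor 5/9 applies: -94 × 5/9 = -52.2222°C.
Final Celsius temperature: 157.2222 - 52.2222 = 105.0000°C.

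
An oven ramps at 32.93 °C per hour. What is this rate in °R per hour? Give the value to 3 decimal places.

Since only a temperature interval is involved, the additive offset between the scales drops out.
A change of 1°C is a change of 1.8°R, so 32.93 × 1.8 = 59.274.

59.274 °R/hour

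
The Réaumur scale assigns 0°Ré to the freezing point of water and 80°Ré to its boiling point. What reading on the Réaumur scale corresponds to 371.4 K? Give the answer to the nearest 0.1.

78.6°Ré

First in Celsius: 371.4 - 273.15 = 98.2500°C.
Linearly onto the Réaumur scale: 0 + (98.2500 / 100) × (80 - 0) = 78.6°Ré.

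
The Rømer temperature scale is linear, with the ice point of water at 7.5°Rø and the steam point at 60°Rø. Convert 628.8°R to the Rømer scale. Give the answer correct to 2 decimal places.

47.50°Rø

First in Celsius: (628.8 - 491.67) × 5/9 = 76.1833°C.
Linearly onto the Rømer scale: 7.5 + (76.1833 / 100) × (60 - 7.5) = 47.50°Rø.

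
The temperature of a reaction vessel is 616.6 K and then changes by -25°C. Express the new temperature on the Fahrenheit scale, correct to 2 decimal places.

Initial temperature in Celsius: 616.6 - 273.15 = 343.4500°C.
Final Celsius temperature: 343.4500 - 25.0000 = 318.4500°C.
In Fahrenheit: 318.4500 × 1.8 + 32 = 605.21°F.

605.21°F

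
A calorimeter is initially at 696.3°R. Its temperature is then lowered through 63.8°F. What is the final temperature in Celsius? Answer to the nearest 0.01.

78.24°C

Initial temperature in Celsius: (696.3 - 491.67) × 5/9 = 113.6833°C.
The 63.8°F change is an interval, so only the factor 5/9 applies: -63.8 × 5/9 = -35.4444°C.
Final Celsius temperature: 113.6833 - 35.4444 = 78.2389°C.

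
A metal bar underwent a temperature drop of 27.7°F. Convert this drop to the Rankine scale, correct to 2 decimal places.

27.70°R

Fahrenheit and Rankine degrees are the same size, so the interval is unchanged: 27.70.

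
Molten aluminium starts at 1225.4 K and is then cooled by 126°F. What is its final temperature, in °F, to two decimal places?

1620.05°F

Initial temperature in Celsius: 1225.4 - 273.15 = 952.2500°C.
The 126°F change is an interval, so only the factor 5/9 applies: -126 × 5/9 = -70.0000°C.
Final Celsius temperature: 952.2500 - 70.0000 = 882.2500°C.
In Fahrenheit: 882.2500 × 1.8 + 32 = 1620.05°F.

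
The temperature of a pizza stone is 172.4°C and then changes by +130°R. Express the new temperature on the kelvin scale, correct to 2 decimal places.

517.77 K

The 130°R change is an interval, so only the factor 5/9 applies: +130 × 5/9 = +72.2222°C.
Final Celsius temperature: 172.4000 + 72.2222 = 244.6222°C.
In kelvin: 244.6222 + 273.15 = 517.77 K.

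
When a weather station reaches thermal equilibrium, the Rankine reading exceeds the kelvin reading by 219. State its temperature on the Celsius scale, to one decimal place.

Let x be the kelvin reading; then the Rankine reading is 1.8·x.
(1.8·x) - x = 219  ⇒  (0.8)·x = 219  ⇒  x = 273.7500 K.
In Celsius: 273.75 - 273.15 = 0.6°C.

0.6°C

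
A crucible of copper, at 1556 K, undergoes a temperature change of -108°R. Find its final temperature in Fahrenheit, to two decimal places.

Initial temperature in Celsius: 1556 - 273.15 = 1282.8500°C.
The 108°R change is an interval, so only the factor 5/9 applies: -108 × 5/9 = -60.0000°C.
Final Celsius temperature: 1282.8500 - 60.0000 = 1222.8500°C.
In Fahrenheit: 1222.8500 × 1.8 + 32 = 2233.13°F.

2233.13°F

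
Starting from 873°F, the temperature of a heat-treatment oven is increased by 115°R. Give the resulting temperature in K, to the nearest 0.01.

804.26 K

Initial temperature in Celsius: (873 - 32) × 5/9 = 467.2222°C.
The 115°R change is an interval, so only the factor 5/9 applies: +115 × 5/9 = +63.8889°C.
Final Celsius temperature: 467.2222 + 63.8889 = 531.1111°C.
In kelvin: 531.1111 + 273.15 = 804.26 K.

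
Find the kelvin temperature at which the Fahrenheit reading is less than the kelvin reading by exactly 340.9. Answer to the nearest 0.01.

148.46 K

Let K be the kelvin reading. The Fahrenheit reading is F = 1.8·K - 459.67.
Require F - K = -340.9: (0.8)·K - 459.67 = -340.9.
K = (-340.9 + 459.67) / (0.8) = 148.46.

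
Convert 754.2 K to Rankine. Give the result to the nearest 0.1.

1357.6°R

In Celsius: 754.2 - 273.15 = 481.0500°C.
In Rankine: 481.0500 × 1.8 + 491.67 = 1357.6°R.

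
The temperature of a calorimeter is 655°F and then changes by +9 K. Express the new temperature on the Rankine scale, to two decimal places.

1130.87°R

Initial temperature in Celsius: (655 - 32) × 5/9 = 346.1111°C.
The 9 K change is an interval; Kelvin and Celsius degrees are the same size, so ΔC = +9°C.
Final Celsius temperature: 346.1111 + 9.0000 = 355.1111°C.
In Rankine: 355.1111 × 1.8 + 491.67 = 1130.87°R.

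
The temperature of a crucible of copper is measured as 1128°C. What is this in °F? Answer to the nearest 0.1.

2062.4°F

In Fahrenheit: 1128.0000 × 1.8 + 32 = 2062.4°F.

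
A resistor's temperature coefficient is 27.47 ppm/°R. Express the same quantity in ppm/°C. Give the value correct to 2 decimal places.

49.45 ppm/°C

Since only a temperature interval is involved, the additive offset between the scales drops out.
A change of 1°C is a change of 1.8°R, so per °C the value is 27.47 × 1.8 = 49.45.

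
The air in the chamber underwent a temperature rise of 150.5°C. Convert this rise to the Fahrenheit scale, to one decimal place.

270.9°F

An interval of 1°C corresponds to 1.8°F.
150.5 × 1.8 = 270.9.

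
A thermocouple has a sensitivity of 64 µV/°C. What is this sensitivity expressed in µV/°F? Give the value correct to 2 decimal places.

Since only a temperature interval is involved, the additive offset between the scales drops out.
A change of 1°F is a change of 5/9°C, so per °F the value is 64 × 5/9 = 35.56.

35.56 µV/°F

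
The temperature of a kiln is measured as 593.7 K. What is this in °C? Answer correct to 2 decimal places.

In Celsius: 593.7 - 273.15 = 320.5500°C.

320.55°C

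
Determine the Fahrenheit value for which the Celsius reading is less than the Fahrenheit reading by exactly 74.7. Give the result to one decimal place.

128.1°F

Let F be the Fahrenheit reading. The Celsius reading is C = 5/9·F - 17.7778.
Require C - F = -74.7: (-4/9)·F - 17.7778 = -74.7.
F = (-74.7 + 17.7778) / (-4/9) = 128.1.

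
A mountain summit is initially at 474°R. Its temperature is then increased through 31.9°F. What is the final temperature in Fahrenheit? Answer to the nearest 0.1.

Initial temperature in Celsius: (474 - 491.67) × 5/9 = -9.8167°C.
The 31.9°F change is an interval, so only the factor 5/9 applies: +31.9 × 5/9 = +17.7222°C.
Final Celsius temperature: -9.8167 + 17.7222 = 7.9056°C.
In Fahrenheit: 7.9056 × 1.8 + 32 = 46.2°F.

46.2°F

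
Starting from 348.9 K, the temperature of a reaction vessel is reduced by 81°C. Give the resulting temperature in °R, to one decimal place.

482.2°R

Initial temperature in Celsius: 348.9 - 273.15 = 75.7500°C.
Final Celsius temperature: 75.7500 - 81.0000 = -5.2500°C.
In Rankine: -5.2500 × 1.8 + 491.67 = 482.2°R.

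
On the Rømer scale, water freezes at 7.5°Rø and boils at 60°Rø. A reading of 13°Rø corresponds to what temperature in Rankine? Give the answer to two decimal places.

510.53°R

Linear interpolation between the fixed points: C = (13 - 7.5) × 100 / (60 - 7.5) = 10.4762°C.
Then 10.4762 × 1.8 + 491.67 = 510.53°R.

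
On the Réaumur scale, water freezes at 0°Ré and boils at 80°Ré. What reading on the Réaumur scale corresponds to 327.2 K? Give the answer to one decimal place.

43.2°Ré

First in Celsius: 327.2 - 273.15 = 54.0500°C.
Linearly onto the Réaumur scale: 0 + (54.0500 / 100) × (80 - 0) = 43.2°Ré.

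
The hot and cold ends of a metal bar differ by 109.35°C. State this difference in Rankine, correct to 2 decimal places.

196.83°R

Only the scale ratio 1.8 matters for a change in temperature.
109.35 × 1.8 = 196.83.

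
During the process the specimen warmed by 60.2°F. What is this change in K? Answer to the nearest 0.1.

Only the scale ratio 5/9 matters for a change in temperature.
60.2 × 5/9 = 33.4.

33.4 K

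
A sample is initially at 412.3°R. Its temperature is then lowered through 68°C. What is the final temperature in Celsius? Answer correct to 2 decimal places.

Initial temperature in Celsius: (412.3 - 491.67) × 5/9 = -44.0944°C.
Final Celsius temperature: -44.0944 - 68.0000 = -112.0944°C.

-112.09°C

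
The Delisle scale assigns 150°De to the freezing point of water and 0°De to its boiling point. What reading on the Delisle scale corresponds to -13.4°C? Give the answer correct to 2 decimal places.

170.10°De

Linearly onto the Delisle scale: 150 + (-13.4000 / 100) × (0 - 150) = 170.10°De.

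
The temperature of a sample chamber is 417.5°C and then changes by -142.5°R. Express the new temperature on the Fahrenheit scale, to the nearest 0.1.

641.0°F

The 142.5°R change is an interval, so only the factor 5/9 applies: -142.5 × 5/9 = -79.1667°C.
Final Celsius temperature: 417.5000 - 79.1667 = 338.3333°C.
In Fahrenheit: 338.3333 × 1.8 + 32 = 641.0°F.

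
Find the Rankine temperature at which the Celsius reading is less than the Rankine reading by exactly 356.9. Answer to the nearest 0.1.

Let R be the Rankine reading. The Celsius reading is C = 5/9·R - 273.15.
Require C - R = -356.9: (-4/9)·R - 273.15 = -356.9.
R = (-356.9 + 273.15) / (-4/9) = 188.4.

188.4°R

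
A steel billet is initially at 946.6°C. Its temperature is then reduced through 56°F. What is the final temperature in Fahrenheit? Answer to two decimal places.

The 56°F change is an interval, so only the factor 5/9 applies: -56 × 5/9 = -31.1111°C.
Final Celsius temperature: 946.6000 - 31.1111 = 915.4889°C.
In Fahrenheit: 915.4889 × 1.8 + 32 = 1679.88°F.

1679.88°F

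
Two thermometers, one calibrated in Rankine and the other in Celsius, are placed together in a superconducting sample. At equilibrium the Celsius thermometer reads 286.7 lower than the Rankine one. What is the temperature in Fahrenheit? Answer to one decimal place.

Let x be the Rankine reading; then the Celsius reading is 5/9·x - 273.15.
(5/9·x - 273.15) - x = -286.7  ⇒  (-4/9)·x = -13.55  ⇒  x = 30.4875°R.
In Celsius: (30.4875 - 491.67) × 5/9 = -256.2125°C.
In Fahrenheit: -256.2125 × 1.8 + 32 = -429.2°F.

-429.2°F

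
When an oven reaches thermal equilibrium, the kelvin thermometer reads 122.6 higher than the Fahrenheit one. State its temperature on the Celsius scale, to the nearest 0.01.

Let x be the Fahrenheit reading; then the kelvin reading is 5/9·x + 255.372.
(5/9·x + 255.372) - x = 122.6  ⇒  (-4/9)·x = -132.772  ⇒  x = 298.7375°F.
In Celsius: (298.7375 - 32) × 5/9 = 148.19°C.

148.19°C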